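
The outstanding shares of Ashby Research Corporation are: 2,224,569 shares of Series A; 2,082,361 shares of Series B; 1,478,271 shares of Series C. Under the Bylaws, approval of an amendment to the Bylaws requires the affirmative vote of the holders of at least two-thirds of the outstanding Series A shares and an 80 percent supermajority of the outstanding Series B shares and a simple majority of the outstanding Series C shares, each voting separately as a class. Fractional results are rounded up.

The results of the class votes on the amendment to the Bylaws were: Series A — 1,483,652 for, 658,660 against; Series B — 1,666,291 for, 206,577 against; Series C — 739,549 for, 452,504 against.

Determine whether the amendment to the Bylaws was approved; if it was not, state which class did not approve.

Series A: 2/3 of 2224569 = 1483046; 1,483,046 required, 1,483,652 in favor — approved.
Series B: 4/5 of 2082361 = 1665888.80, rounded up to 1665889; 1,665,889 required, 1,666,291 in favor — approved.
Series C: a majority of 1478271 is 739136; 739,136 required, 739,549 in favor — approved.

Approved — every class gave the required vote.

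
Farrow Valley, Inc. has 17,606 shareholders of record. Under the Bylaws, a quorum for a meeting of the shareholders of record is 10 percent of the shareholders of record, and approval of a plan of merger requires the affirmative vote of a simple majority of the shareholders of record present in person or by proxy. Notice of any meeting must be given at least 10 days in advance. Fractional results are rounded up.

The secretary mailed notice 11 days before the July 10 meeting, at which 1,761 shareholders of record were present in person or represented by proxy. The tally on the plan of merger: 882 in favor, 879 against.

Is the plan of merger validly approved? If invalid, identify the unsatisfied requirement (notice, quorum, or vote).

Valid — all requirements satisfied.

Notice: 11 days given; 10 required. Satisfied.
Quorum: 10% of 17,606 = 1,760.60, rounded up to 1,761; 1,761 present. Satisfied.
Vote: requires a majority of those present (1,761); a majority of 1761 is 881, so 881 needed; 882 in favor. Satisfied.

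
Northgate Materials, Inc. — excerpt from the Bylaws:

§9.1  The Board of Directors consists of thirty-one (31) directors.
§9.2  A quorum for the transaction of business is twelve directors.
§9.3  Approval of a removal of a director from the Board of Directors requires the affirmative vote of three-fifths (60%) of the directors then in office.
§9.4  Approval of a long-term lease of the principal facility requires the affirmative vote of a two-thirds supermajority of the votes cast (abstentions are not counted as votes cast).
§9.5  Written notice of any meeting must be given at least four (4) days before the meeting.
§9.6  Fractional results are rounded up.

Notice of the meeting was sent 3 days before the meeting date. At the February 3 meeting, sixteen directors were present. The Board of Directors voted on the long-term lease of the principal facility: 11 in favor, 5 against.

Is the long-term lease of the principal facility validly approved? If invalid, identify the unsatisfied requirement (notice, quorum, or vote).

Invalid — notice requirement not satisfied.

Notice: 3 days given; 4 required (3 < 4). Not satisfied.
Quorum: 16 present; quorum is 12. Satisfied.
Vote: the long-term lease of the principal facility requires two-thirds of the votes cast (16). 2/3 of 16 = 10.67, rounded up to 11, so 11 affirmative votes are needed; 11 voted in favor. Satisfied.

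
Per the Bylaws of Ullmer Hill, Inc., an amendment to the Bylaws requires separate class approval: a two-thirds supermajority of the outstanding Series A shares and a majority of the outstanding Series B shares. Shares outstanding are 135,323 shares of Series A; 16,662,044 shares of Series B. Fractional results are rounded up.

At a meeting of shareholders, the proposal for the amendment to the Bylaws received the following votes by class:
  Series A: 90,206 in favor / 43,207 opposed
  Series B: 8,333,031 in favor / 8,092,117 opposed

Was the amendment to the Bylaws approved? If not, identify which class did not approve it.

Series A: 2/3 of 135323 = 90215.33, rounded up to 90216; 90,216 required, 90,206 in favor — not approved.
Series B: a majority of 16662044 is 8331023; 8,331,023 required, 8,333,031 in favor — approved.

Not approved — the Series A shares did not give the required vote.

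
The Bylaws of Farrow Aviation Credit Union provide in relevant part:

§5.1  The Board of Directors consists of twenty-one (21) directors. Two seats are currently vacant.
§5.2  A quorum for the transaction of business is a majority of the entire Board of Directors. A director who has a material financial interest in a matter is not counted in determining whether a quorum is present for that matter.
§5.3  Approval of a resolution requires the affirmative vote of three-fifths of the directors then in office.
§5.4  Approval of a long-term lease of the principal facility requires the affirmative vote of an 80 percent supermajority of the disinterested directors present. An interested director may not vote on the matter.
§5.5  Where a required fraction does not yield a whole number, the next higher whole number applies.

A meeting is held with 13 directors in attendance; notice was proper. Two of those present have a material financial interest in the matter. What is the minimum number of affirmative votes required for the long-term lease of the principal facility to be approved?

9

The long-term lease of the principal facility requires four-fifths of the disinterested directors present (13 − 2 = 11).
4/5 of 11 = 8.80, rounded up to 9.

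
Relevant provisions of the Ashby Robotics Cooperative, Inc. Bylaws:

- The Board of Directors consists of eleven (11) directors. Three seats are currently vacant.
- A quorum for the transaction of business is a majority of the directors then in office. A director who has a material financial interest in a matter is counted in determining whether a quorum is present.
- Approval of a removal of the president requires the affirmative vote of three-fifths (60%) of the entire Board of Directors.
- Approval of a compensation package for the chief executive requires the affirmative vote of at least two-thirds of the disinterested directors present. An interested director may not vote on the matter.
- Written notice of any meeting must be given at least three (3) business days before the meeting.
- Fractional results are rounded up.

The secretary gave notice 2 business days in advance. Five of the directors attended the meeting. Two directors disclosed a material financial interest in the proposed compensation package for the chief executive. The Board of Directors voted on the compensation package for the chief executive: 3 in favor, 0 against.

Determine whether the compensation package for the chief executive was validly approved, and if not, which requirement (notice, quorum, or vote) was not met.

Notice: 2 business days given; 3 required (2 < 3). Not satisfied.
Quorum: 5 present (interested directors count toward quorum); quorum is 5. Satisfied.
Vote: the compensation package for the chief executive requires two-thirds of the disinterested directors present (5 − 2 = 3). 2/3 of 3 = 2, so 2 affirmative votes are needed; 3 voted in favor. Satisfied.

Invalid — notice requirement not satisfied.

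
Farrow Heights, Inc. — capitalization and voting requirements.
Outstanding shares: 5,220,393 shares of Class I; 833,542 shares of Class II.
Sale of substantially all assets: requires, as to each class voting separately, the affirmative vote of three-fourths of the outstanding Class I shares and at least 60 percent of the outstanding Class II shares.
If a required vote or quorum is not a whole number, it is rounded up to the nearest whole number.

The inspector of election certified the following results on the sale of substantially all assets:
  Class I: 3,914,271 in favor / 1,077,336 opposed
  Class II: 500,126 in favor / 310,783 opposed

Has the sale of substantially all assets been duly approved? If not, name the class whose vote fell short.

Not approved — the Class I shares did not give the required vote.

Class I: 3/4 of 5220393 = 3915294.75, rounded up to 3915295; 3,915,295 required, 3,914,271 in favor — not approved.
Class II: 3/5 of 833542 = 500125.20, rounded up to 500126; 500,126 required, 500,126 in favor — approved.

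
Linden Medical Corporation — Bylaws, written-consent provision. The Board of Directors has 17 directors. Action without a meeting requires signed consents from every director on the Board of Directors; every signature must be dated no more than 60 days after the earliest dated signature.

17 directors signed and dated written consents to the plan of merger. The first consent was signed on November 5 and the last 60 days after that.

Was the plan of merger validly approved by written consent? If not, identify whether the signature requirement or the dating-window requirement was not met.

Effective — both the signature and dating-window requirements are satisfied.

Signatures required: every one of 17 — unanimous means all 17, so 17 needed; 17 signed. Sufficient.
Dating window: the latest signature is 60 days after the earliest; the limit is 60 days. Within the window.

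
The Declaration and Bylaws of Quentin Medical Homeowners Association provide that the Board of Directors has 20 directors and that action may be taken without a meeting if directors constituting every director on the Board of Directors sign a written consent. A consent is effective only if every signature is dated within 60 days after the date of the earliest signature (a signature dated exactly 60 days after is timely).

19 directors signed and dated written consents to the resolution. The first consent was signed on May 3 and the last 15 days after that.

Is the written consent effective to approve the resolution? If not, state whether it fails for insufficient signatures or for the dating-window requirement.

Signatures required: the unanimous vote of 20 — unanimous means all 20, so 20 needed; 19 signed. Insufficient.
Dating window: the latest signature is 15 days after the earliest; the limit is 60 days. Within the window.

Not effective — insufficient signatures.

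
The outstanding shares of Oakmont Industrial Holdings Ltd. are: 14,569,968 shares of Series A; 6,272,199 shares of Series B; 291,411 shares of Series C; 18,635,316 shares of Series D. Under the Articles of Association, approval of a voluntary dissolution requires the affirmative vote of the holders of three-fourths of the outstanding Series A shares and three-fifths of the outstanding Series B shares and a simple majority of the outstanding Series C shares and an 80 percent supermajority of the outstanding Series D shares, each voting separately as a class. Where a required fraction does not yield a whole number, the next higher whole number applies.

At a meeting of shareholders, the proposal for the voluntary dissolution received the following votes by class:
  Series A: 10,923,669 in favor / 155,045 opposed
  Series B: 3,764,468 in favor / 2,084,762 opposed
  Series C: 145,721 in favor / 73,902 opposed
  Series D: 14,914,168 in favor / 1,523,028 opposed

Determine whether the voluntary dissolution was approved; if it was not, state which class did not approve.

Not approved — the Series A shares did not give the required vote.

Series A: 3/4 of 14569968 = 10927476; 10,927,476 required, 10,923,669 in favor — not approved.
Series B: 3/5 of 6272199 = 3763319.40, rounded up to 3763320; 3,763,320 required, 3,764,468 in favor — approved.
Series C: a majority of 291411 is 145706; 145,706 required, 145,721 in favor — approved.
Series D: 4/5 of 18635316 = 14908252.80, rounded up to 14908253; 14,908,253 required, 14,914,168 in favor — approved.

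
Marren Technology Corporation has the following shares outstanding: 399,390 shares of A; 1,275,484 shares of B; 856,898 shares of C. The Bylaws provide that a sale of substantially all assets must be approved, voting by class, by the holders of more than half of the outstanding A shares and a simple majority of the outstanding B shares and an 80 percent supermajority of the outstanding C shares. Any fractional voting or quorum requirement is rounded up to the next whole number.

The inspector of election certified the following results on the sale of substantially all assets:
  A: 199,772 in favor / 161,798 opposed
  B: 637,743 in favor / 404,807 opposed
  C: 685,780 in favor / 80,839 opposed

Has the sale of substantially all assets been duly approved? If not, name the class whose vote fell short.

Approved — every class gave the required vote.

A: a majority of 399390 is 199696; 199,696 required, 199,772 in favor — approved.
B: a majority of 1275484 is 637743; 637,743 required, 637,743 in favor — approved.
C: 4/5 of 856898 = 685518.40, rounded up to 685519; 685,519 required, 685,780 in favor — approved.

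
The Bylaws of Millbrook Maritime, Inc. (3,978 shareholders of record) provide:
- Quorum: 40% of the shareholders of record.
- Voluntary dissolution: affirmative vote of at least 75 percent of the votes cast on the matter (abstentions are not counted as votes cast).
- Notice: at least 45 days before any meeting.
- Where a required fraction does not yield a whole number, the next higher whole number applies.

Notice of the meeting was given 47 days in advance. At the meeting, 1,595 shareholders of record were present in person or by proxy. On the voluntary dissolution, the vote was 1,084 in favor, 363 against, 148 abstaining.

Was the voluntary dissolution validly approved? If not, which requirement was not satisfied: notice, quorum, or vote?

Notice: 47 days given; 45 required. Satisfied.
Quorum: 40% of 3,978 = 1,591.20, rounded up to 1,592; 1,595 present. Satisfied.
Vote: requires three-fourths of the votes cast (1,595 − 148 abstaining = 1,447); 3/4 of 1447 = 1085.25, rounded up to 1086, so 1,086 needed; 1,084 in favor. Not satisfied.

Invalid — vote requirement not satisfied.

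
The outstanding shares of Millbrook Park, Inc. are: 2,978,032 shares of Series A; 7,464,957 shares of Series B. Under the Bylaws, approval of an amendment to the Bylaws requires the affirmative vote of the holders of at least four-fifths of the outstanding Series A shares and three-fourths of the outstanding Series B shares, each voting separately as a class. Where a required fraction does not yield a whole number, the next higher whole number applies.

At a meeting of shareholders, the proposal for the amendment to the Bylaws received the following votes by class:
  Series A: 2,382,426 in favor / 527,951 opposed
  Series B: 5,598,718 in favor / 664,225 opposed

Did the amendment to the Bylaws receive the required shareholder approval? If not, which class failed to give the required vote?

Approved — every class gave the required vote.

Series A: 4/5 of 2978032 = 2382425.60, rounded up to 2382426; 2,382,426 required, 2,382,426 in favor — approved.
Series B: 3/4 of 7464957 = 5598717.75, rounded up to 5598718; 5,598,718 required, 5,598,718 in favor — approved.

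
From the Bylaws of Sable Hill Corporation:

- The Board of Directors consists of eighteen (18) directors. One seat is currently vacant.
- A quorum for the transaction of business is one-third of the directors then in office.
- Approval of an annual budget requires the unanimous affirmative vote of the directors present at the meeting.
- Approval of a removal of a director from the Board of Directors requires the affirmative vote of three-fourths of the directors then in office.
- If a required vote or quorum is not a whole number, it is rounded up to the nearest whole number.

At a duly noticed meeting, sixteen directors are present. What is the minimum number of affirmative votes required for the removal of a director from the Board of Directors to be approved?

13

The removal of a director from the Board of Directors requires three-fourths of the directors then in office (17).
3/4 of 17 = 12.75, rounded up to 13.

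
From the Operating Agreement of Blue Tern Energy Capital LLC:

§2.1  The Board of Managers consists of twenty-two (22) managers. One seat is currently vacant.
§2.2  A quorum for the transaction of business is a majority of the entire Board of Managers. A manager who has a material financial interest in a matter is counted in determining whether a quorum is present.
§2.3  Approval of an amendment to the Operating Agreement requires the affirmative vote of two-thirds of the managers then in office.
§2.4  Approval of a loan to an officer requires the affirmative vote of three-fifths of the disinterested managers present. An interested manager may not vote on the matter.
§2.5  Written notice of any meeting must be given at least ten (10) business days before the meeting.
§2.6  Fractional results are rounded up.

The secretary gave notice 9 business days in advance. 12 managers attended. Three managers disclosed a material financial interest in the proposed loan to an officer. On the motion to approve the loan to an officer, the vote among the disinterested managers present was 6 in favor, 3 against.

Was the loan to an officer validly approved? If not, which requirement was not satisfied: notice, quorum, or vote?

Notice: 9 business days given; 10 required (9 < 10). Not satisfied.
Quorum: 12 present (interested managers count toward quorum); quorum is 12. Satisfied.
Vote: the loan to an officer requires three-fifths of the disinterested managers present (12 − 3 = 9). 3/5 of 9 = 5.40, rounded up to 6, so 6 affirmative votes are needed; 6 voted in favor. Satisfied.

Invalid — notice requirement not satisfied.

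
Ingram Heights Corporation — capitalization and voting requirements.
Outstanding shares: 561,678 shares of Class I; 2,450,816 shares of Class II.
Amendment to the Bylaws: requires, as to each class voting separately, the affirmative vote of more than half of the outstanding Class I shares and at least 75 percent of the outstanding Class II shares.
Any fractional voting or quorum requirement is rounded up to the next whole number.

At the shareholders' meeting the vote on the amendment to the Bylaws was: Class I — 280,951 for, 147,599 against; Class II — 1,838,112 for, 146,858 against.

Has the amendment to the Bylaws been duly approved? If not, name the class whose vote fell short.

Approved — every class gave the required vote.

Class I: a majority of 561678 is 280840; 280,840 required, 280,951 in favor — approved.
Class II: 3/4 of 2450816 = 1838112; 1,838,112 required, 1,838,112 in favor — approved.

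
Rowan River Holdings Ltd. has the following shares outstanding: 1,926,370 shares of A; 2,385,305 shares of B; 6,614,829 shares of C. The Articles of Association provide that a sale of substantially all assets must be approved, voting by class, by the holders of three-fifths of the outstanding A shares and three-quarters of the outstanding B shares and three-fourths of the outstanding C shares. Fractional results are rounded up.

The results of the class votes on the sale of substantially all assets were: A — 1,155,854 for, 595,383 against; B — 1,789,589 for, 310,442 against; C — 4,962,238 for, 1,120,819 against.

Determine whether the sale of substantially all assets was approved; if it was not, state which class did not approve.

Approved — every class gave the required vote.

A: 3/5 of 1926370 = 1155822; 1,155,822 required, 1,155,854 in favor — approved.
B: 3/4 of 2385305 = 1788978.75, rounded up to 1788979; 1,788,979 required, 1,789,589 in favor — approved.
C: 3/4 of 6614829 = 4961121.75, rounded up to 4961122; 4,961,122 required, 4,962,238 in favor — approved.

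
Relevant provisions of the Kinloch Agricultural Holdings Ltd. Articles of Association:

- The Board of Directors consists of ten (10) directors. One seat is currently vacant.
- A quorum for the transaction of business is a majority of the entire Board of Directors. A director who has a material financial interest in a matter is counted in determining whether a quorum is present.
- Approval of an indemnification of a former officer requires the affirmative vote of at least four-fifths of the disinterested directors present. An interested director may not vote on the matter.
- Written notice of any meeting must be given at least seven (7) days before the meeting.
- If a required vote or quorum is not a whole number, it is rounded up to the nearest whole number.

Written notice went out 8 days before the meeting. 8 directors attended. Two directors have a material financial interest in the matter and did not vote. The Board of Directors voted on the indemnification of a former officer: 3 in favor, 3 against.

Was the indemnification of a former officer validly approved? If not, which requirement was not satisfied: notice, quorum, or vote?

Notice: 8 days given; 7 required (8 ≥ 7). Satisfied.
Quorum: 8 present (interested directors count toward quorum); quorum is 6. Satisfied.
Vote: the indemnification of a former officer requires four-fifths of the disinterested directors present (8 − 2 = 6). 4/5 of 6 = 4.80, rounded up to 5, so 5 affirmative votes are needed; 3 voted in favor. Not satisfied.

Invalid — vote requirement not satisfied.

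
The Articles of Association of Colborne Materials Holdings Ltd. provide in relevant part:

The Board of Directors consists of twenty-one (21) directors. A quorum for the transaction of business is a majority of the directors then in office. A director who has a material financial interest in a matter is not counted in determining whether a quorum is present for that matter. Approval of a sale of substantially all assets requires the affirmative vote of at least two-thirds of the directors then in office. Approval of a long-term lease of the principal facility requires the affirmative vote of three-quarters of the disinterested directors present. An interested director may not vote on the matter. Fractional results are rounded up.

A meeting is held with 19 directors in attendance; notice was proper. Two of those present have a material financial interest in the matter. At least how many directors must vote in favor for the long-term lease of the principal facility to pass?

The long-term lease of the principal facility requires three-fourths of the disinterested directors present (19 − 2 = 17).
3/4 of 17 = 12.75, rounded up to 13.

13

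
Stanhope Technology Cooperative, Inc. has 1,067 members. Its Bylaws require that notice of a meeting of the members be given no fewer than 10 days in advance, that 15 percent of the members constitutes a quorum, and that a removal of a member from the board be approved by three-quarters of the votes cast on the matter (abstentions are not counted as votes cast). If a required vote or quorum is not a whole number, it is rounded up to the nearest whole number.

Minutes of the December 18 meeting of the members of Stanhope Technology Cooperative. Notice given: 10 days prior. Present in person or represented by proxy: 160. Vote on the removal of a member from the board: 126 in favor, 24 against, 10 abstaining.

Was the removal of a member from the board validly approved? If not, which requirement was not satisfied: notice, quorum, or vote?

Notice: 10 days given; 10 required. Satisfied.
Quorum: 15% of 1,067 = 160.05, rounded up to 161; 160 present. Not satisfied.
Vote: requires three-fourths of the votes cast (160 − 10 abstaining = 150); 3/4 of 150 = 112.50, rounded up to 113, so 113 needed; 126 in favor. Satisfied.

Invalid — quorum requirement not satisfied.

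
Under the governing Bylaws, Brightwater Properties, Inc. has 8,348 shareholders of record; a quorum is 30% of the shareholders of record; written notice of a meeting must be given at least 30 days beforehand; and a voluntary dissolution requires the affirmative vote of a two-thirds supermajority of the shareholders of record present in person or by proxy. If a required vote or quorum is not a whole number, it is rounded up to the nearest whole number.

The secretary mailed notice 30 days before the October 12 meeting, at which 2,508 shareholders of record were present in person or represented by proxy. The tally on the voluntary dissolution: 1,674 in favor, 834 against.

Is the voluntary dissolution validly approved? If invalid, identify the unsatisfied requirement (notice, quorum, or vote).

Valid — all requirements satisfied.

Notice: 30 days given; 30 required. Satisfied.
Quorum: 30% of 8,348 = 2,504.40, rounded up to 2,505; 2,508 present. Satisfied.
Vote: requires two-thirds of those present (2,508); 2/3 of 2508 = 1672, so 1,672 needed; 1,674 in favor. Satisfied.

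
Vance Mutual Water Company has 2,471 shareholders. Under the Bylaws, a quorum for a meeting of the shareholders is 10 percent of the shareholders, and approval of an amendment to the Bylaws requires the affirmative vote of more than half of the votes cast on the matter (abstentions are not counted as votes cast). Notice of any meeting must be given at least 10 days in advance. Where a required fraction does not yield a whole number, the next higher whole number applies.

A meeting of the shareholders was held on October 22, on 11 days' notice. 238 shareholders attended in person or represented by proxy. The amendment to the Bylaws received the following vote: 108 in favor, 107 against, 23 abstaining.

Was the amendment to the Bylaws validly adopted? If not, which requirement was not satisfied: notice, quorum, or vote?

Notice: 11 days given; 10 required. Satisfied.
Quorum: 10% of 2,471 = 247.10, rounded up to 248; 238 present. Not satisfied.
Vote: requires a majority of the votes cast (238 − 23 abstaining = 215); a majority of 215 is 108, so 108 needed; 108 in favor. Satisfied.

Invalid — quorum requirement not satisfied.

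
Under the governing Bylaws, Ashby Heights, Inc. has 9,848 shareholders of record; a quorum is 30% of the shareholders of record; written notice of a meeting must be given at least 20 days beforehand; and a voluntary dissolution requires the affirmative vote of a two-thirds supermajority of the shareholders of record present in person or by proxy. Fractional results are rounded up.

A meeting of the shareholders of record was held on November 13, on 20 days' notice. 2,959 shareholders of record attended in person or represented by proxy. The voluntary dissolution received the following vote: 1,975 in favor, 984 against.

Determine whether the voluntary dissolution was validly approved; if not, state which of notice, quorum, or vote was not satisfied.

Valid — all requirements satisfied.

Notice: 20 days given; 20 required. Satisfied.
Quorum: 30% of 9,848 = 2,954.40, rounded up to 2,955; 2,959 present. Satisfied.
Vote: requires two-thirds of those present (2,959); 2/3 of 2959 = 1972.67, rounded up to 1973, so 1,973 needed; 1,975 in favor. Satisfied.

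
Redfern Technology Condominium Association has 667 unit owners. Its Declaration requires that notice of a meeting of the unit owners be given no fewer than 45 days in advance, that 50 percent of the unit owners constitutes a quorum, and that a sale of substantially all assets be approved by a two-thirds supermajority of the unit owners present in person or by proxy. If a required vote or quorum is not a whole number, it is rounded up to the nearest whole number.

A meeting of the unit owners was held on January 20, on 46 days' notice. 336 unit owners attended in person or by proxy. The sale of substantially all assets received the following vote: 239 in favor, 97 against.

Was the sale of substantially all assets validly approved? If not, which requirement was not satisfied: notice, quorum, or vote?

Notice: 46 days given; 45 required. Satisfied.
Quorum: 50% of 667 = 333.50, rounded up to 334; 336 present. Satisfied.
Vote: requires two-thirds of those present (336); 2/3 of 336 = 224, so 224 needed; 239 in favor. Satisfied.

Valid — all requirements satisfied.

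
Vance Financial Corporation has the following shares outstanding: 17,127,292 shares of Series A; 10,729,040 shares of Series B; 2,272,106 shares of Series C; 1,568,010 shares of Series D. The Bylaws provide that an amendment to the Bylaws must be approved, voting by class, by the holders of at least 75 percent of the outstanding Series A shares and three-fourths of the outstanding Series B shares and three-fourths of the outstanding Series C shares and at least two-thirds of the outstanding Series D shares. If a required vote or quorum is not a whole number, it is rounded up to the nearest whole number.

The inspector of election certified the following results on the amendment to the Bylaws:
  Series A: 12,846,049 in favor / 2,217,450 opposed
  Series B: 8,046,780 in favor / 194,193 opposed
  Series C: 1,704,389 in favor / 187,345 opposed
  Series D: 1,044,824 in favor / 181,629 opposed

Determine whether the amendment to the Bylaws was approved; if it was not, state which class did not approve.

Not approved — the Series D shares did not give the required vote.

Series A: 3/4 of 17127292 = 12845469; 12,845,469 required, 12,846,049 in favor — approved.
Series B: 3/4 of 10729040 = 8046780; 8,046,780 required, 8,046,780 in favor — approved.
Series C: 3/4 of 2272106 = 1704079.50, rounded up to 1704080; 1,704,080 required, 1,704,389 in favor — approved.
Series D: 2/3 of 1568010 = 1045340; 1,045,340 required, 1,044,824 in favor — not approved.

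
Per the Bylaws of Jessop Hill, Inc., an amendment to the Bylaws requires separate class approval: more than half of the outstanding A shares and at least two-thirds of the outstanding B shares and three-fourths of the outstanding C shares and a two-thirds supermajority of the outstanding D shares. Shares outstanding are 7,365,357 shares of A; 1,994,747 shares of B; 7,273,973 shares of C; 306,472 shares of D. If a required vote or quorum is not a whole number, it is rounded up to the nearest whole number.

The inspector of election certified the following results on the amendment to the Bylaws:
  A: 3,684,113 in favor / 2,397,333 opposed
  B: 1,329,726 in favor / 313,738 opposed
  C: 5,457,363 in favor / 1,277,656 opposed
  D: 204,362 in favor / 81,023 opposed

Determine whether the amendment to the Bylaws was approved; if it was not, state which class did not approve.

Not approved — the B shares did not give the required vote.

A: a majority of 7365357 is 3682679; 3,682,679 required, 3,684,113 in favor — approved.
B: 2/3 of 1994747 = 1329831.33, rounded up to 1329832; 1,329,832 required, 1,329,726 in favor — not approved.
C: 3/4 of 7273973 = 5455479.75, rounded up to 5455480; 5,455,480 required, 5,457,363 in favor — approved.
D: 2/3 of 306472 = 204314.67, rounded up to 204315; 204,315 required, 204,362 in favor — approved.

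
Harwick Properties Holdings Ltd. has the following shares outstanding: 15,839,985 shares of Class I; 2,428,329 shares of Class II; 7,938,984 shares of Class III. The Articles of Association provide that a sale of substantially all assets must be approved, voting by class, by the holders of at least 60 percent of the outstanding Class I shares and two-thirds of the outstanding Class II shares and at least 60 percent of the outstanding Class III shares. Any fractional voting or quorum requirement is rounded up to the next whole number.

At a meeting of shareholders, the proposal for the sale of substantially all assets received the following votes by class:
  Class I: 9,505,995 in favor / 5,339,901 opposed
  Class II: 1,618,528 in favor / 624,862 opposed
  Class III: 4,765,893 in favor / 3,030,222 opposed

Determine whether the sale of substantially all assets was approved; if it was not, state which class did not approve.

Not approved — the Class II shares did not give the required vote.

Class I: 3/5 of 15839985 = 9503991; 9,503,991 required, 9,505,995 in favor — approved.
Class II: 2/3 of 2428329 = 1618886; 1,618,886 required, 1,618,528 in favor — not approved.
Class III: 3/5 of 7938984 = 4763390.40, rounded up to 4763391; 4,763,391 required, 4,765,893 in favor — approved.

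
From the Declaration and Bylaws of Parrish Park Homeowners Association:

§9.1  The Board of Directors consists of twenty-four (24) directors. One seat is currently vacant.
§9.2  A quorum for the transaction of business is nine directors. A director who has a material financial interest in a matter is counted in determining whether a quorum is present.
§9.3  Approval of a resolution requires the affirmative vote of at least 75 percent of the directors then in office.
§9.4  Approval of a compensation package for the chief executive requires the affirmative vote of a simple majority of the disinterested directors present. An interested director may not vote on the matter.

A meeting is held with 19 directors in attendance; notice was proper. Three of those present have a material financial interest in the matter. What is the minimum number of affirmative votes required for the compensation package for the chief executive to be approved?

9

The compensation package for the chief executive requires a majority of the disinterested directors present (19 − 3 = 16).
A majority of 16 is 9.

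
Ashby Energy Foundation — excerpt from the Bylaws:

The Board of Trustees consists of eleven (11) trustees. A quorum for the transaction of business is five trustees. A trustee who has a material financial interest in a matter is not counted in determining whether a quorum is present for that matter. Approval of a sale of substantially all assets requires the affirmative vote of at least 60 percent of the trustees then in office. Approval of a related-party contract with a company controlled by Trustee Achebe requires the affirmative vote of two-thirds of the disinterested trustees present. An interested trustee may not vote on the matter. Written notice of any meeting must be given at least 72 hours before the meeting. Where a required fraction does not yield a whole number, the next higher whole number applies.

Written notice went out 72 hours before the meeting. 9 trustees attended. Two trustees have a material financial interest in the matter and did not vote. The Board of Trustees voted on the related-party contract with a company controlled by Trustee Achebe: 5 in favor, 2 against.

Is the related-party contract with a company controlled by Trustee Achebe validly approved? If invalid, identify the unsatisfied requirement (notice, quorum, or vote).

Valid — all requirements satisfied.

Notice: 72 hours given; 72 required (72 ≥ 72). Satisfied.
Quorum: 9 present, but the 2 interested trustees do not count, leaving 7. Quorum is 5. Satisfied.
Vote: the related-party contract with a company controlled by Trustee Achebe requires two-thirds of the disinterested trustees present (9 − 2 = 7). 2/3 of 7 = 4.67, rounded up to 5, so 5 affirmative votes are needed; 5 voted in favor. Satisfied.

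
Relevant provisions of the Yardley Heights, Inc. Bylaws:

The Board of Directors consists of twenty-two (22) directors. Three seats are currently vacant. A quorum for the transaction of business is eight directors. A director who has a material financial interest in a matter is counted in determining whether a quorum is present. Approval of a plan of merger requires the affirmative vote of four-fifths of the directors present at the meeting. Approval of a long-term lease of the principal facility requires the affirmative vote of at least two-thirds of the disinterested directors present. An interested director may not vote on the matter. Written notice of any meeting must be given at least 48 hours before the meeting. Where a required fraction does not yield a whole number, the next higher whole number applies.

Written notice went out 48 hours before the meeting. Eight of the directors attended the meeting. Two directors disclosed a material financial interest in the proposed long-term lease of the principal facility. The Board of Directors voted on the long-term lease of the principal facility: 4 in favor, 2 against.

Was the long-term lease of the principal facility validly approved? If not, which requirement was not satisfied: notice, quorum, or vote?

Valid — all requirements satisfied.

Notice: 48 hours given; 48 required (48 ≥ 48). Satisfied.
Quorum: 8 present (interested directors count toward quorum); quorum is 8. Satisfied.
Vote: the long-term lease of the principal facility requires two-thirds of the disinterested directors present (8 − 2 = 6). 2/3 of 6 = 4, so 4 affirmative votes are needed; 4 voted in favor. Satisfied.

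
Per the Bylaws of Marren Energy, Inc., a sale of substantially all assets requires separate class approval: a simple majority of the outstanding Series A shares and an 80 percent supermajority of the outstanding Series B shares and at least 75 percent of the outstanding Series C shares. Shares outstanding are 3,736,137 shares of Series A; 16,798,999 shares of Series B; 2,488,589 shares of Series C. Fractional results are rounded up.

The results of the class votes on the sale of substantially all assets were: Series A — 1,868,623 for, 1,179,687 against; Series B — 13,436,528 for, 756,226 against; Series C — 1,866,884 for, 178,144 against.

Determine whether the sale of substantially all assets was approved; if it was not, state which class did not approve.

Series A: a majority of 3736137 is 1868069; 1,868,069 required, 1,868,623 in favor — approved.
Series B: 4/5 of 16798999 = 13439199.20, rounded up to 13439200; 13,439,200 required, 13,436,528 in favor — not approved.
Series C: 3/4 of 2488589 = 1866441.75, rounded up to 1866442; 1,866,442 required, 1,866,884 in favor — approved.

Not approved — the Series B shares did not give the required vote.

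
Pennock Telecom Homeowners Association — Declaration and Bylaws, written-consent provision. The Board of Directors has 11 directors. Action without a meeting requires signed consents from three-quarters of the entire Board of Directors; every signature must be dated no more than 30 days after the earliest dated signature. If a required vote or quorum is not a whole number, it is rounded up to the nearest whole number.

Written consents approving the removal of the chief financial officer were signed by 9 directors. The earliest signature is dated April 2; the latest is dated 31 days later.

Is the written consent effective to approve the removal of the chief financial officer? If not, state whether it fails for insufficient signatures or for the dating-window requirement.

Signatures required: three-quarters of 11 — 3/4 of 11 = 8.25, rounded up to 9, so 9 needed; 9 signed. Sufficient.
Dating window: the latest signature is 31 days after the earliest; the limit is 30 days. Outside the window.

Not effective — dating-window requirement not satisfied.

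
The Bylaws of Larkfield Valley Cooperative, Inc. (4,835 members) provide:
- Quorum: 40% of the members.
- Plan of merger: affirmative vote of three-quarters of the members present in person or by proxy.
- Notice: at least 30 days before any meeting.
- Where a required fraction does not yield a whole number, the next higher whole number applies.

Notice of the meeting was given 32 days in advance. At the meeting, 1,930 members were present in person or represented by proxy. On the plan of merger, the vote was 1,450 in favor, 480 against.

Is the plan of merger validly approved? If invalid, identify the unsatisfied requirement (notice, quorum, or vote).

Notice: 32 days given; 30 required. Satisfied.
Quorum: 40% of 4,835 = 1,934; 1,930 present. Not satisfied.
Vote: requires three-fourths of those present (1,930); 3/4 of 1930 = 1447.50, rounded up to 1448, so 1,448 needed; 1,450 in favor. Satisfied.

Invalid — quorum requirement not satisfied.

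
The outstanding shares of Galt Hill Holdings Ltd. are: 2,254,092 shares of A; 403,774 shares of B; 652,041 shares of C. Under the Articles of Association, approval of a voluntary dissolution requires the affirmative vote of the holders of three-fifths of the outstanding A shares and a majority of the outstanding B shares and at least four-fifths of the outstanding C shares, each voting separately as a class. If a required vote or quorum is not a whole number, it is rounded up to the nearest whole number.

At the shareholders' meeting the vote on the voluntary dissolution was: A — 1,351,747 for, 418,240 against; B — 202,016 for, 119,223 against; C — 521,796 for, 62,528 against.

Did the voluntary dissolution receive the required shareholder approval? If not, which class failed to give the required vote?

Not approved — the A shares did not give the required vote.

A: 3/5 of 2254092 = 1352455.20, rounded up to 1352456; 1,352,456 required, 1,351,747 in favor — not approved.
B: a majority of 403774 is 201888; 201,888 required, 202,016 in favor — approved.
C: 4/5 of 652041 = 521632.80, rounded up to 521633; 521,633 required, 521,796 in favor — approved.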